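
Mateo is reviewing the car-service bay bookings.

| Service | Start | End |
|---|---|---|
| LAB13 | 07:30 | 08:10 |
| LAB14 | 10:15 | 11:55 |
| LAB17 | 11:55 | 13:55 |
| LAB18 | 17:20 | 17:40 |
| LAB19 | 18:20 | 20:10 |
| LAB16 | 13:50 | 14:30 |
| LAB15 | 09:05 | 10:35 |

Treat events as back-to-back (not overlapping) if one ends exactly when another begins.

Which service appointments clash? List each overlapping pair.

Sorted by start: LAB13, LAB15, LAB14, LAB17, LAB16, LAB18, LAB19.
LAB15 starts after LAB13 ends; LAB13 is clear from here.
LAB14 starts before LAB15 ends → LAB15 and LAB14 overlap.
LAB17 starts after LAB15 ends; LAB15 is clear from here.
LAB17 starts exactly when LAB14 ends (back-to-back, no overlap); LAB14 is clear from here.
LAB16 starts before LAB17 ends → LAB17 and LAB16 overlap.
LAB18 starts after LAB17 ends; LAB17 is clear from here.
LAB18 starts after LAB16 ends; LAB16 is clear from here.
LAB19 starts after LAB18 ends.

LAB14 & LAB15, LAB16 & LAB17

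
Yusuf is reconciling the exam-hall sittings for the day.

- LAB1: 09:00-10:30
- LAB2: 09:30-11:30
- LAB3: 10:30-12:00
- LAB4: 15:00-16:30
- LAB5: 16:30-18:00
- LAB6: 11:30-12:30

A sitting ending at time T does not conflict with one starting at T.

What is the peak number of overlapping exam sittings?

2

Sort all start/end points and keep a running count:
09:00 start LAB1 → 1
09:30 start LAB2 → 2
10:30 end LAB1 → 1
10:30 start LAB3 → 2
11:30 end LAB2 → 1
11:30 start LAB6 → 2
12:00 end LAB3 → 1
12:30 end LAB6 → 0
15:00 start LAB4 → 1
16:30 end LAB4 → 0
16:30 start LAB5 → 1
18:00 end LAB5 → 0
Peak is 2, at 09:30 (LAB1, LAB2).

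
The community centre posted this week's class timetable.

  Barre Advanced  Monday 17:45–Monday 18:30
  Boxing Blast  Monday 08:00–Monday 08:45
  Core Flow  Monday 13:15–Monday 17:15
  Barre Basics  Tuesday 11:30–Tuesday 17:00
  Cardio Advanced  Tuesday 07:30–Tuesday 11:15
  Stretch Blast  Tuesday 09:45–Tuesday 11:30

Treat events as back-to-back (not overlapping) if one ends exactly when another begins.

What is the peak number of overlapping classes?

2

Walk through starts and ends in time order (an end at T is processed before a start at T):
Monday 08:00 start Boxing Blast → 1
Monday 08:45 end Boxing Blast → 0
Monday 13:15 start Core Flow → 1
Monday 17:15 end Core Flow → 0
Monday 17:45 start Barre Advanced → 1
Monday 18:30 end Barre Advanced → 0
Tuesday 07:30 start Cardio Advanced → 1
Tuesday 09:45 start Stretch Blast → 2
Tuesday 11:15 end Cardio Advanced → 1
Tuesday 11:30 end Stretch Blast → 0
Tuesday 11:30 start Barre Basics → 1
Tuesday 17:00 end Barre Basics → 0
Peak is 2, at Tuesday 09:45 (Cardio Advanced, Stretch Blast).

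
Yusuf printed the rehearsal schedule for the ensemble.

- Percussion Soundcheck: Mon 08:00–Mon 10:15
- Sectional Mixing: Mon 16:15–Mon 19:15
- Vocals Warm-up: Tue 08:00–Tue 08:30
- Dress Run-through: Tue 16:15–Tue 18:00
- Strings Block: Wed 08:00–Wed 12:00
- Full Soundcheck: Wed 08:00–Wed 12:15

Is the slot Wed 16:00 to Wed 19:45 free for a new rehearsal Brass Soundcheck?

Yes — the slot is free

Percussion Soundcheck: ends Mon 10:15 at or before Brass Soundcheck starts Wed 16:00 → clear.
Sectional Mixing: ends Mon 19:15 at or before Brass Soundcheck starts Wed 16:00 → clear.
Vocals Warm-up: ends Tue 08:30 at or before Brass Soundcheck starts Wed 16:00 → clear.
Dress Run-through: ends Tue 18:00 at or before Brass Soundcheck starts Wed 16:00 → clear.
Strings Block: ends Wed 12:00 at or before Brass Soundcheck starts Wed 16:00 → clear.
Full Soundcheck: ends Wed 12:15 at or before Brass Soundcheck starts Wed 16:00 → clear.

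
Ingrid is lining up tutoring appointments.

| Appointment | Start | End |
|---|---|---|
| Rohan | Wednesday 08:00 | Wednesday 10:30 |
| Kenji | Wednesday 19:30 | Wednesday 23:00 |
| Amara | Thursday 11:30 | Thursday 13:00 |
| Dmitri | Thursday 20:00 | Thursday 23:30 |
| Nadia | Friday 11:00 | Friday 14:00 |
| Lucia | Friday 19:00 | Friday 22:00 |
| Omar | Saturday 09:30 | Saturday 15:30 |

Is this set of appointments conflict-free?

Sorted by start: Rohan, Kenji, Amara, Dmitri, Nadia, Lucia, Omar.
Kenji starts after Rohan ends — done with Rohan.
Amara starts after Kenji ends — done with Kenji.
Dmitri starts after Amara ends — done with Amara.
Nadia starts after Dmitri ends — done with Dmitri.
Lucia starts after Nadia ends — done with Nadia.
Omar starts after Lucia ends.
Every pair is clear; the schedule has no overlaps.

Yes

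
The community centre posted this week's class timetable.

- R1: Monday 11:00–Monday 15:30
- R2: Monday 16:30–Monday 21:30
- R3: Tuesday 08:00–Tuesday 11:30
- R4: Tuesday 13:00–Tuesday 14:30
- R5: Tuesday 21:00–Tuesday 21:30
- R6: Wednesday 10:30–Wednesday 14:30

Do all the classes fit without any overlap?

Yes

Sorted by start: R1, R2, R3, R4, R5, R6.
R2 starts after R1 ends, so nothing later overlaps R1 either.
R3 starts after R2 ends, so nothing later overlaps R2 either.
R4 starts after R3 ends, so nothing later overlaps R3 either.
R5 starts after R4 ends, so nothing later overlaps R4 either.
R6 starts after R5 ends.
Every pair is clear; the schedule has no overlaps.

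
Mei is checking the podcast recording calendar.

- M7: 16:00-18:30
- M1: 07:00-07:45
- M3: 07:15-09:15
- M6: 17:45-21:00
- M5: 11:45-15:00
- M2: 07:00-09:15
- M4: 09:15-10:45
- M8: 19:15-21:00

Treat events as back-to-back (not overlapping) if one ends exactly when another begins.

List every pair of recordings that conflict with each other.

Sorted by start: M1, M2, M3, M4, M5, M7, M6, M8.
M2 starts before M1 ends → M1 and M2 overlap.
M3 starts before M1 ends → M1 and M3 overlap.
M4 starts after M1 ends; M1 is clear from here.
M3 starts before M2 ends → M2 and M3 overlap.
M4 starts exactly when M2 ends (back-to-back, no overlap); M2 is clear from here.
M4 starts exactly when M3 ends (back-to-back, no overlap); M3 is clear from here.
M5 starts after M4 ends; M4 is clear from here.
M7 starts after M5 ends; M5 is clear from here.
M6 starts before M7 ends → M7 and M6 overlap.
M8 starts after M7 ends.
M8 starts before M6 ends → M6 and M8 overlap.

M1 & M2, M1 & M3, M2 & M3, M6 & M7, M6 & M8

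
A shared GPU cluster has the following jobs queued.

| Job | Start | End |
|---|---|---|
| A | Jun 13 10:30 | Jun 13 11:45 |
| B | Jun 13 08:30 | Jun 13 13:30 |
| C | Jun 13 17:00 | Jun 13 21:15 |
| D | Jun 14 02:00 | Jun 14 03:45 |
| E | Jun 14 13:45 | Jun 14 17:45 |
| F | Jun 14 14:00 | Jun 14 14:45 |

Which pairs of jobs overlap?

A & B, E & F

Sorted by start: B, A, C, D, E, F.
A starts before B ends → B and A overlap.
C starts after B ends; B is clear from here.
C starts after A ends; A is clear from here.
D starts after C ends; C is clear from here.
E starts after D ends; D is clear from here.
F starts before E ends → E and F overlap.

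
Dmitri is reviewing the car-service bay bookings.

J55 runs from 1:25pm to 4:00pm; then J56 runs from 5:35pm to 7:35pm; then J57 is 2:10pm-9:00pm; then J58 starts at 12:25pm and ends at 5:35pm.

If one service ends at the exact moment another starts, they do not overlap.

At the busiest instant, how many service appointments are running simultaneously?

3

Sort all start/end points and keep a running count:
12:25pm start J58 → 1
1:25pm start J55 → 2
2:10pm start J57 → 3
4:00pm end J55 → 2
5:35pm end J58 → 1
5:35pm start J56 → 2
7:35pm end J56 → 1
9:00pm end J57 → 0
Peak is 3, at 2:10pm (J55, J57, J58).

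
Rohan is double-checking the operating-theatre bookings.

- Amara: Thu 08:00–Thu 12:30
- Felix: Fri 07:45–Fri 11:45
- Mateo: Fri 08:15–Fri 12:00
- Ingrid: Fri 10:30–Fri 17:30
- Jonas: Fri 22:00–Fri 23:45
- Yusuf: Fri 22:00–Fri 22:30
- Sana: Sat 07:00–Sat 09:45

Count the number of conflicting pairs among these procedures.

Sorted by start: Amara, Felix, Mateo, Ingrid, Jonas, Yusuf, Sana.
Felix starts after Amara ends, so nothing later overlaps Amara either.
Mateo starts before Felix ends → Felix and Mateo overlap.
Ingrid starts before Felix ends → Felix and Ingrid overlap.
Jonas starts after Felix ends, so nothing later overlaps Felix either.
Ingrid starts before Mateo ends → Mateo and Ingrid overlap.
Jonas starts after Mateo ends, so nothing later overlaps Mateo either.
Jonas starts after Ingrid ends, so nothing later overlaps Ingrid either.
Yusuf starts before Jonas ends → Jonas and Yusuf overlap.
Sana starts after Jonas ends.
Sana starts after Yusuf ends.
Overlapping pairs: Felix & Ingrid, Felix & Mateo, Ingrid & Mateo, Jonas & Yusuf — 4 in total.

4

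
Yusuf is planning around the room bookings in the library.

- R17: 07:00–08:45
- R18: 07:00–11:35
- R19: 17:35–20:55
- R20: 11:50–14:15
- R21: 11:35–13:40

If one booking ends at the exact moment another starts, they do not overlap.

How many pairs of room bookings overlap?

2

Check each pair: they overlap iff neither finishes before the other starts.
Sorted by start: R17, R18, R21, R20, R19.
R18 starts before R17 ends → R17 and R18 overlap.
R21 starts after R17 ends, so R17 has no further overlaps.
R21 starts exactly when R18 ends (back-to-back, no overlap), so R18 has no further overlaps.
R20 starts before R21 ends → R21 and R20 overlap.
R19 starts after R21 ends.
R19 starts after R20 ends.
Overlapping pairs: R17 & R18, R20 & R21 — 2 in total.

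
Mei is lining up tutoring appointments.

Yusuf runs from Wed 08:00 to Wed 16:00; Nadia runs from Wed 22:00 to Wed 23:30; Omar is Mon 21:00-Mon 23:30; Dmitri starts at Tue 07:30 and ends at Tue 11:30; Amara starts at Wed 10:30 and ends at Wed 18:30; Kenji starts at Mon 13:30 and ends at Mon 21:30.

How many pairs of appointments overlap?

Sorted by start: Kenji, Omar, Dmitri, Yusuf, Amara, Nadia.
Omar starts before Kenji ends → Kenji and Omar overlap.
Dmitri starts after Kenji ends — done with Kenji.
Dmitri starts after Omar ends — done with Omar.
Yusuf starts after Dmitri ends — done with Dmitri.
Amara starts before Yusuf ends → Yusuf and Amara overlap.
Nadia starts after Yusuf ends.
Nadia starts after Amara ends.
Overlapping pairs: Amara & Yusuf, Kenji & Omar — 2 in total.

2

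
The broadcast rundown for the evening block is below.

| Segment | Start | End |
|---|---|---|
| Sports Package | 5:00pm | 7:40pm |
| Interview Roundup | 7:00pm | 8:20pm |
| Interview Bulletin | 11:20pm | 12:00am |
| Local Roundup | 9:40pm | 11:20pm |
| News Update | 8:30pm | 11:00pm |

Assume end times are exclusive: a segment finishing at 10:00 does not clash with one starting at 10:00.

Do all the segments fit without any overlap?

Sorted by start: Sports Package, Interview Roundup, News Update, Local Roundup, Interview Bulletin.
Interview Roundup starts before Sports Package ends → Sports Package and Interview Roundup overlap.
That's a conflict, so the schedule is not conflict-free.

No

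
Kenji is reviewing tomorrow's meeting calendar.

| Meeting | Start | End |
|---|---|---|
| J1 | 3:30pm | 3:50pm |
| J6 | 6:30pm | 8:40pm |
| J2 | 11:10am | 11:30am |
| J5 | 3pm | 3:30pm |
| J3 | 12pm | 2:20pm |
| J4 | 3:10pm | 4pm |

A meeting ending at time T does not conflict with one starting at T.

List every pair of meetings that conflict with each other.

J1 & J4, J4 & J5

Sorted by start: J2, J3, J5, J4, J1, J6.
J3 starts after J2 ends — done with J2.
J5 starts after J3 ends — done with J3.
J4 starts before J5 ends → J5 and J4 overlap.
J1 starts exactly when J5 ends (back-to-back, no overlap) — done with J5.
J1 starts before J4 ends → J4 and J1 overlap.
J6 starts after J4 ends.
J6 starts after J1 ends.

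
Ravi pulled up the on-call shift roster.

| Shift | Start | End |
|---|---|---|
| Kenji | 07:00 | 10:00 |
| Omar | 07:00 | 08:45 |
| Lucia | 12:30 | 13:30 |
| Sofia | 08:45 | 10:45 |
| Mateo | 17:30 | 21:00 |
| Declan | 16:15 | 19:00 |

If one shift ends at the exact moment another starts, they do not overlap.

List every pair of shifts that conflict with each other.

Declan & Mateo, Kenji & Omar, Kenji & Sofia

Sorted by start: Kenji, Omar, Sofia, Lucia, Declan, Mateo.
Omar starts before Kenji ends → Kenji and Omar overlap.
Sofia starts before Kenji ends → Kenji and Sofia overlap.
Lucia starts after Kenji ends, so nothing later overlaps Kenji either.
Sofia starts exactly when Omar ends (back-to-back, no overlap), so nothing later overlaps Omar either.
Lucia starts after Sofia ends, so nothing later overlaps Sofia either.
Declan starts after Lucia ends, so nothing later overlaps Lucia either.
Mateo starts before Declan ends → Declan and Mateo overlap.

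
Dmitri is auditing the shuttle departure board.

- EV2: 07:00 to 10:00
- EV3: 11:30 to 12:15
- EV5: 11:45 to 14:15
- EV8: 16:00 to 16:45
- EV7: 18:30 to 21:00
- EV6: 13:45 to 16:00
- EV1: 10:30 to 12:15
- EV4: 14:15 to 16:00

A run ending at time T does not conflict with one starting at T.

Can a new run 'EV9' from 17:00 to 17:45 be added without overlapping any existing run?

Yes — the slot is free

EV2: ends 10:00 at or before EV9 starts 17:00 → clear.
EV1: ends 12:15 at or before EV9 starts 17:00 → clear.
EV3: ends 12:15 at or before EV9 starts 17:00 → clear.
EV5: ends 14:15 at or before EV9 starts 17:00 → clear.
EV6: ends 16:00 at or before EV9 starts 17:00 → clear.
EV4: ends 16:00 at or before EV9 starts 17:00 → clear.
EV8: ends 16:45 at or before EV9 starts 17:00 → clear.
EV7: starts 18:30 at or after EV9 ends 17:45 → clear.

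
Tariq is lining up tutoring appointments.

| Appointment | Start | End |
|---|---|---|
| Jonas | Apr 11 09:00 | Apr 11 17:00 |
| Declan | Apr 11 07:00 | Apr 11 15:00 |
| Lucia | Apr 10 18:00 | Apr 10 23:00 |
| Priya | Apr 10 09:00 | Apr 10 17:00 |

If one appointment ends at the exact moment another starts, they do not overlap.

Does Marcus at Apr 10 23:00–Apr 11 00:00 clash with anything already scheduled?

Priya: ends Apr 10 17:00 at or before Marcus starts Apr 10 23:00 → clear.
Lucia: ends Apr 10 23:00 at or before Marcus starts Apr 10 23:00 → clear.
Declan: starts Apr 11 07:00 at or after Marcus ends Apr 11 00:00 → clear.
Jonas: starts Apr 11 09:00 at or after Marcus ends Apr 11 00:00 → clear.

No — it doesn't clash with anything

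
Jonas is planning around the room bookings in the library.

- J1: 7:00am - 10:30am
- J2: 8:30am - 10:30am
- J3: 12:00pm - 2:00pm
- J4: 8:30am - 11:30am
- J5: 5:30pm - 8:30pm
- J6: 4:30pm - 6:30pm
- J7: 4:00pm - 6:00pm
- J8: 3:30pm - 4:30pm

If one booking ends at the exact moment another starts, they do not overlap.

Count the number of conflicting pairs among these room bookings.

7

Sorted by start: J1, J2, J4, J3, J8, J7, J6, J5.
J2 starts before J1 ends → J1 and J2 overlap.
J4 starts before J1 ends → J1 and J4 overlap.
J3 starts after J1 ends, so J1 has no further overlaps.
J4 starts before J2 ends → J2 and J4 overlap.
J3 starts after J2 ends, so J2 has no further overlaps.
J3 starts after J4 ends, so J4 has no further overlaps.
J8 starts after J3 ends, so J3 has no further overlaps.
J7 starts before J8 ends → J8 and J7 overlap.
J6 starts exactly when J8 ends (back-to-back, no overlap), so J8 has no further overlaps.
J6 starts before J7 ends → J7 and J6 overlap.
J5 starts before J7 ends → J7 and J5 overlap.
J5 starts before J6 ends → J6 and J5 overlap.
Overlapping pairs: J1 & J2, J1 & J4, J2 & J4, J5 & J6, J5 & J7, J6 & J7, J7 & J8 — 7 in total.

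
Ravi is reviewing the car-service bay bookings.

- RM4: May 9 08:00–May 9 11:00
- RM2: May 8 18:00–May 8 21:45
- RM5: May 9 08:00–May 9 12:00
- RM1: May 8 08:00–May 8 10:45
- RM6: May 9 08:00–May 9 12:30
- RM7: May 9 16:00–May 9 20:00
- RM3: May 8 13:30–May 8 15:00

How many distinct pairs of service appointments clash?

Sorted by start: RM1, RM3, RM2, RM4, RM5, RM6, RM7.
RM3 starts after RM1 ends; RM1 is clear from here.
RM2 starts after RM3 ends; RM3 is clear from here.
RM4 starts after RM2 ends; RM2 is clear from here.
RM5 starts before RM4 ends → RM4 and RM5 overlap.
RM6 starts before RM4 ends → RM4 and RM6 overlap.
RM7 starts after RM4 ends.
RM6 starts before RM5 ends → RM5 and RM6 overlap.
RM7 starts after RM5 ends.
RM7 starts after RM6 ends.
Overlapping pairs: RM4 & RM5, RM4 & RM6, RM5 & RM6 — 3 in total.

3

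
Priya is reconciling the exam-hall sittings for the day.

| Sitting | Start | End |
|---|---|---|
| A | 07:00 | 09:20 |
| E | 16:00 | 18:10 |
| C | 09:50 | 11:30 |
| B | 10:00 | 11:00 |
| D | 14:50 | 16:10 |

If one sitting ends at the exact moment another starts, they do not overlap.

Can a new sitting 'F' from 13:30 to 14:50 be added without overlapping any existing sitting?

Yes — the slot is free

A: ends 09:20 at or before F starts 13:30 → clear.
C: ends 11:30 at or before F starts 13:30 → clear.
B: ends 11:00 at or before F starts 13:30 → clear.
D: starts 14:50 at or after F ends 14:50 → clear.
E: starts 16:00 at or after F ends 14:50 → clear.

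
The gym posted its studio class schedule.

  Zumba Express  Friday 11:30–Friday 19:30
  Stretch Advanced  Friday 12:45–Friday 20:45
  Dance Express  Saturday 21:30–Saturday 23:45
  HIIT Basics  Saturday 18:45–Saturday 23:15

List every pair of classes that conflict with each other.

Dance Express & HIIT Basics, Stretch Advanced & Zumba Express

Sorted by start: Zumba Express, Stretch Advanced, HIIT Basics, Dance Express.
Stretch Advanced starts before Zumba Express ends → Zumba Express and Stretch Advanced overlap.
HIIT Basics starts after Zumba Express ends, so Zumba Express has no further overlaps.
HIIT Basics starts after Stretch Advanced ends, so Stretch Advanced has no further overlaps.
Dance Express starts before HIIT Basics ends → HIIT Basics and Dance Express overlap.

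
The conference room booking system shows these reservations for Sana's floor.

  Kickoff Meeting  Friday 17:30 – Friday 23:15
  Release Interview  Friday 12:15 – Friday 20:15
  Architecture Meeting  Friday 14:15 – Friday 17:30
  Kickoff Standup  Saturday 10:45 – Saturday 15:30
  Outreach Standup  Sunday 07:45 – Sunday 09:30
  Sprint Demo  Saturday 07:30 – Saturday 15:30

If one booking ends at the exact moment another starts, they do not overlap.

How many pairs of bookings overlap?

Sorted by start: Release Interview, Architecture Meeting, Kickoff Meeting, Sprint Demo, Kickoff Standup, Outreach Standup.
Architecture Meeting starts before Release Interview ends → Release Interview and Architecture Meeting overlap.
Kickoff Meeting starts before Release Interview ends → Release Interview and Kickoff Meeting overlap.
Sprint Demo starts after Release Interview ends — done with Release Interview.
Kickoff Meeting starts exactly when Architecture Meeting ends (back-to-back, no overlap) — done with Architecture Meeting.
Sprint Demo starts after Kickoff Meeting ends — done with Kickoff Meeting.
Kickoff Standup starts before Sprint Demo ends → Sprint Demo and Kickoff Standup overlap.
Outreach Standup starts after Sprint Demo ends.
Outreach Standup starts after Kickoff Standup ends.
Overlapping pairs: Architecture Meeting & Release Interview, Kickoff Meeting & Release Interview, Kickoff Standup & Sprint Demo — 3 in total.

3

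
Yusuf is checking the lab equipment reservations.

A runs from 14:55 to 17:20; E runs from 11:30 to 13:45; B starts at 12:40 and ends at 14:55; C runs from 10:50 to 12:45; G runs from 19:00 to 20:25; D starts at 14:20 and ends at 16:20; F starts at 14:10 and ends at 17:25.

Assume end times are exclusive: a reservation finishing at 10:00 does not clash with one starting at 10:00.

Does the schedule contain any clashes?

Yes

Two intervals overlap when each starts before the other ends.
Sorted by start: C, E, B, F, D, A, G.
E starts before C ends → C and E overlap.
That's a conflict, so the schedule is not conflict-free.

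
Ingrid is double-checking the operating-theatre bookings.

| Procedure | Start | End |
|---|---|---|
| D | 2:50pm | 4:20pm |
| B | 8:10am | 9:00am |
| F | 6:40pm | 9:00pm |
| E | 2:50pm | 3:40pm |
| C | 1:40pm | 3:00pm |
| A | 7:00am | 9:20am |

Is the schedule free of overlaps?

No

Sorted by start: A, B, C, D, E, F.
B starts before A ends → A and B overlap.
That's a conflict, so the schedule is not conflict-free.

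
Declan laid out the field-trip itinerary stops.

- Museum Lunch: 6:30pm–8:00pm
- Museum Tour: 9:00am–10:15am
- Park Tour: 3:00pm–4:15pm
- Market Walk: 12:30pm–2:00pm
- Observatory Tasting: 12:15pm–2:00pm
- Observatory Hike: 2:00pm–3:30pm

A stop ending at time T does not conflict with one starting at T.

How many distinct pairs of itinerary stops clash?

2

Sorted by start: Museum Tour, Observatory Tasting, Market Walk, Observatory Hike, Park Tour, Museum Lunch.
Observatory Tasting starts after Museum Tour ends — done with Museum Tour.
Market Walk starts before Observatory Tasting ends → Observatory Tasting and Market Walk overlap.
Observatory Hike starts exactly when Observatory Tasting ends (back-to-back, no overlap) — done with Observatory Tasting.
Observatory Hike starts exactly when Market Walk ends (back-to-back, no overlap) — done with Market Walk.
Park Tour starts before Observatory Hike ends → Observatory Hike and Park Tour overlap.
Museum Lunch starts after Observatory Hike ends.
Museum Lunch starts after Park Tour ends.
Overlapping pairs: Market Walk & Observatory Tasting, Observatory Hike & Park Tour — 2 in total.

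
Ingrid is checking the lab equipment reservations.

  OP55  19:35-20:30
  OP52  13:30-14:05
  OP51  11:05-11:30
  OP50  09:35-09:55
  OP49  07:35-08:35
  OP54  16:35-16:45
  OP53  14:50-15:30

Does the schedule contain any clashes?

Sorted by start: OP49, OP50, OP51, OP52, OP53, OP54, OP55.
OP50 starts after OP49 ends, so OP49 has no further overlaps.
OP51 starts after OP50 ends, so OP50 has no further overlaps.
OP52 starts after OP51 ends, so OP51 has no further overlaps.
OP53 starts after OP52 ends, so OP52 has no further overlaps.
OP54 starts after OP53 ends, so OP53 has no further overlaps.
OP55 starts after OP54 ends.
Every pair is clear; the schedule has no overlaps.

No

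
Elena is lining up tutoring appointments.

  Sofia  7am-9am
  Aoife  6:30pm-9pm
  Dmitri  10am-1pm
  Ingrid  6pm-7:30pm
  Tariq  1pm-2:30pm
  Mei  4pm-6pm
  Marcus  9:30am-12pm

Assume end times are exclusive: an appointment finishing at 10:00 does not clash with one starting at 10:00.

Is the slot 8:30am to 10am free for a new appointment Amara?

No — it overlaps Marcus, Sofia

Sofia: starts 7am before Amara ends 10am, and ends 9am after Amara starts 8:30am → overlap.
Marcus: starts 9:30am before Amara ends 10am, and ends 12pm after Amara starts 8:30am → overlap.
Dmitri: starts 10am at or after Amara ends 10am → clear.
Tariq: starts 1pm at or after Amara ends 10am → clear.
Mei: starts 4pm at or after Amara ends 10am → clear.
Ingrid: starts 6pm at or after Amara ends 10am → clear.
Aoife: starts 6:30pm at or after Amara ends 10am → clear.
Amara overlaps Marcus, Sofia.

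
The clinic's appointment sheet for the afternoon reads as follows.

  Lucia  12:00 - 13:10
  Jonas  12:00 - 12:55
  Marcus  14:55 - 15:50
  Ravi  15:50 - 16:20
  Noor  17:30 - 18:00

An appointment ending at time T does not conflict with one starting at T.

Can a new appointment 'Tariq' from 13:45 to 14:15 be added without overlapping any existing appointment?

Lucia: ends 13:10 at or before Tariq starts 13:45 → clear.
Jonas: ends 12:55 at or before Tariq starts 13:45 → clear.
Marcus: starts 14:55 at or after Tariq ends 14:15 → clear.
Ravi: starts 15:50 at or after Tariq ends 14:15 → clear.
Noor: starts 17:30 at or after Tariq ends 14:15 → clear.

Yes — the slot is free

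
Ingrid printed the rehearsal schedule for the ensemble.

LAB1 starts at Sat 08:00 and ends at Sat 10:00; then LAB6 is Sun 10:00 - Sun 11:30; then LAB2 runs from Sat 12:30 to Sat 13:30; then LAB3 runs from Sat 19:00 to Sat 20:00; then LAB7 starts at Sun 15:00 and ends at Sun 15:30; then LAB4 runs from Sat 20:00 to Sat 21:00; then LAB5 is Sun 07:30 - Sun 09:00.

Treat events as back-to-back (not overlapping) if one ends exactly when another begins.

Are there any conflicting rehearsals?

No

Check each pair: they overlap iff neither finishes before the other starts.
Sorted by start: LAB1, LAB2, LAB3, LAB4, LAB5, LAB6, LAB7.
LAB2 starts after LAB1 ends, so nothing later overlaps LAB1 either.
LAB3 starts after LAB2 ends, so nothing later overlaps LAB2 either.
LAB4 starts exactly when LAB3 ends (back-to-back, no overlap), so nothing later overlaps LAB3 either.
LAB5 starts after LAB4 ends, so nothing later overlaps LAB4 either.
LAB6 starts after LAB5 ends, so nothing later overlaps LAB5 either.
LAB7 starts after LAB6 ends.
Every pair is clear; the schedule has no overlaps.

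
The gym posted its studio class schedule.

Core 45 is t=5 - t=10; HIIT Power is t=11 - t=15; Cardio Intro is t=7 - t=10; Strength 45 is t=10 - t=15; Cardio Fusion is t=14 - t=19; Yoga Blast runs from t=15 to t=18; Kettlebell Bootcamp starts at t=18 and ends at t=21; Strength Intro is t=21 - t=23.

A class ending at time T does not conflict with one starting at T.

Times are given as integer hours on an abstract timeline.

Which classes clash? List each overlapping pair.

Sorted by start: Core 45, Cardio Intro, Strength 45, HIIT Power, Cardio Fusion, Yoga Blast, Kettlebell Bootcamp, Strength Intro.
Cardio Intro starts before Core 45 ends → Core 45 and Cardio Intro overlap.
Strength 45 starts exactly when Core 45 ends (back-to-back, no overlap), so nothing later overlaps Core 45 either.
Strength 45 starts exactly when Cardio Intro ends (back-to-back, no overlap), so nothing later overlaps Cardio Intro either.
HIIT Power starts before Strength 45 ends → Strength 45 and HIIT Power overlap.
Cardio Fusion starts before Strength 45 ends → Strength 45 and Cardio Fusion overlap.
Yoga Blast starts exactly when Strength 45 ends (back-to-back, no overlap), so nothing later overlaps Strength 45 either.
Cardio Fusion starts before HIIT Power ends → HIIT Power and Cardio Fusion overlap.
Yoga Blast starts exactly when HIIT Power ends (back-to-back, no overlap), so nothing later overlaps HIIT Power either.
Yoga Blast starts before Cardio Fusion ends → Cardio Fusion and Yoga Blast overlap.
Kettlebell Bootcamp starts before Cardio Fusion ends → Cardio Fusion and Kettlebell Bootcamp overlap.
Strength Intro starts after Cardio Fusion ends.
Kettlebell Bootcamp starts exactly when Yoga Blast ends (back-to-back, no overlap), so nothing later overlaps Yoga Blast either.
Strength Intro starts exactly when Kettlebell Bootcamp ends (back-to-back, no overlap).

Cardio Fusion & HIIT Power, Cardio Fusion & Kettlebell Bootcamp, Cardio Fusion & Strength 45, Cardio Fusion & Yoga Blast, Cardio Intro & Core 45, HIIT Power & Strength 45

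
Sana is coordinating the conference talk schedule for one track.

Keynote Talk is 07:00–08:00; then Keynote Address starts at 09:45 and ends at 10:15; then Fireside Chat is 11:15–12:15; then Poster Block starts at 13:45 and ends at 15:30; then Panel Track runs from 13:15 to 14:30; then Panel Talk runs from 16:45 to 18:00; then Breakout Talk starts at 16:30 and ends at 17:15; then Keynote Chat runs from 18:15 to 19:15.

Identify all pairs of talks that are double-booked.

Breakout Talk & Panel Talk, Panel Track & Poster Block

Sorted by start: Keynote Talk, Keynote Address, Fireside Chat, Panel Track, Poster Block, Breakout Talk, Panel Talk, Keynote Chat.
Keynote Address starts after Keynote Talk ends — done with Keynote Talk.
Fireside Chat starts after Keynote Address ends — done with Keynote Address.
Panel Track starts after Fireside Chat ends — done with Fireside Chat.
Poster Block starts before Panel Track ends → Panel Track and Poster Block overlap.
Breakout Talk starts after Panel Track ends — done with Panel Track.
Breakout Talk starts after Poster Block ends — done with Poster Block.
Panel Talk starts before Breakout Talk ends → Breakout Talk and Panel Talk overlap.
Keynote Chat starts after Breakout Talk ends.
Keynote Chat starts after Panel Talk ends.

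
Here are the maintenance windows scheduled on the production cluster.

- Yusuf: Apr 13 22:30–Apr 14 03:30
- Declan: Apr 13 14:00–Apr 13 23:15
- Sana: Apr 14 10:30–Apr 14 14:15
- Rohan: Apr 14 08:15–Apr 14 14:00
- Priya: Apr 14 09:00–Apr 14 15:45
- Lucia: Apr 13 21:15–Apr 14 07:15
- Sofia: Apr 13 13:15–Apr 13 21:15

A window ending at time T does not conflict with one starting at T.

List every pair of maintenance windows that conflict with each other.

Declan & Lucia, Declan & Sofia, Declan & Yusuf, Lucia & Yusuf, Priya & Rohan, Priya & Sana, Rohan & Sana

Sorted by start: Sofia, Declan, Lucia, Yusuf, Rohan, Priya, Sana.
Declan starts before Sofia ends → Sofia and Declan overlap.
Lucia starts exactly when Sofia ends (back-to-back, no overlap); Sofia is clear from here.
Lucia starts before Declan ends → Declan and Lucia overlap.
Yusuf starts before Declan ends → Declan and Yusuf overlap.
Rohan starts after Declan ends; Declan is clear from here.
Yusuf starts before Lucia ends → Lucia and Yusuf overlap.
Rohan starts after Lucia ends; Lucia is clear from here.
Rohan starts after Yusuf ends; Yusuf is clear from here.
Priya starts before Rohan ends → Rohan and Priya overlap.
Sana starts before Rohan ends → Rohan and Sana overlap.
Sana starts before Priya ends → Priya and Sana overlap.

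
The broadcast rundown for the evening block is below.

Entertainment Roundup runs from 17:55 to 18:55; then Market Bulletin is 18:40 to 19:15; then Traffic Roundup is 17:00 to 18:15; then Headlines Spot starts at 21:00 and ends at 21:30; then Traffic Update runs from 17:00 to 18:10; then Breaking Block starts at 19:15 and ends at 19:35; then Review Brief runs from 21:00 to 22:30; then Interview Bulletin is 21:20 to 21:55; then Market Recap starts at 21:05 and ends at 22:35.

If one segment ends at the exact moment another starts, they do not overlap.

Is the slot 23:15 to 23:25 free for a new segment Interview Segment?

Traffic Update: ends 18:10 at or before Interview Segment starts 23:15 → clear.
Traffic Roundup: ends 18:15 at or before Interview Segment starts 23:15 → clear.
Entertainment Roundup: ends 18:55 at or before Interview Segment starts 23:15 → clear.
Market Bulletin: ends 19:15 at or before Interview Segment starts 23:15 → clear.
Breaking Block: ends 19:35 at or before Interview Segment starts 23:15 → clear.
Review Brief: ends 22:30 at or before Interview Segment starts 23:15 → clear.
Headlines Spot: ends 21:30 at or before Interview Segment starts 23:15 → clear.
Market Recap: ends 22:35 at or before Interview Segment starts 23:15 → clear.
Interview Bulletin: ends 21:55 at or before Interview Segment starts 23:15 → clear.

Yes — the slot is free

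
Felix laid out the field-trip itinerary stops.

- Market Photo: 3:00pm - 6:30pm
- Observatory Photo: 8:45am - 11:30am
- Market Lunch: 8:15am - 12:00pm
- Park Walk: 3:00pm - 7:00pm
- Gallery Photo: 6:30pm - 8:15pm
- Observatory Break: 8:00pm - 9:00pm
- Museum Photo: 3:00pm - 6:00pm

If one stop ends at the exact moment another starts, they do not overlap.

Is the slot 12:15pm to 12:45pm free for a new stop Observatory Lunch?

Market Lunch: ends 12:00pm at or before Observatory Lunch starts 12:15pm → clear.
Observatory Photo: ends 11:30am at or before Observatory Lunch starts 12:15pm → clear.
Market Photo: starts 3:00pm at or after Observatory Lunch ends 12:45pm → clear.
Museum Photo: starts 3:00pm at or after Observatory Lunch ends 12:45pm → clear.
Park Walk: starts 3:00pm at or after Observatory Lunch ends 12:45pm → clear.
Gallery Photo: starts 6:30pm at or after Observatory Lunch ends 12:45pm → clear.
Observatory Break: starts 8:00pm at or after Observatory Lunch ends 12:45pm → clear.

Yes — the slot is free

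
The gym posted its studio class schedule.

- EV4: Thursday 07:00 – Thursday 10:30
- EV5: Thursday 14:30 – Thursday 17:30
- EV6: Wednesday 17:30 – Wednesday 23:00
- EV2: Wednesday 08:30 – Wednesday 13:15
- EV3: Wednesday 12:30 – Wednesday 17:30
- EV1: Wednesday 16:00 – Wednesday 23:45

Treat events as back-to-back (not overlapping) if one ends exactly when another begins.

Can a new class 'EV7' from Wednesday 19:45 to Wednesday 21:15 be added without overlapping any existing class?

EV2: ends Wednesday 13:15 at or before EV7 starts Wednesday 19:45 → clear.
EV3: ends Wednesday 17:30 at or before EV7 starts Wednesday 19:45 → clear.
EV1: starts Wednesday 16:00 before EV7 ends Wednesday 21:15, and ends Wednesday 23:45 after EV7 starts Wednesday 19:45 → overlap.
EV6: starts Wednesday 17:30 before EV7 ends Wednesday 21:15, and ends Wednesday 23:00 after EV7 starts Wednesday 19:45 → overlap.
EV4: starts Thursday 07:00 at or after EV7 ends Wednesday 21:15 → clear.
EV5: starts Thursday 14:30 at or after EV7 ends Wednesday 21:15 → clear.
EV7 overlaps EV1, EV6.

No — it overlaps EV1, EV6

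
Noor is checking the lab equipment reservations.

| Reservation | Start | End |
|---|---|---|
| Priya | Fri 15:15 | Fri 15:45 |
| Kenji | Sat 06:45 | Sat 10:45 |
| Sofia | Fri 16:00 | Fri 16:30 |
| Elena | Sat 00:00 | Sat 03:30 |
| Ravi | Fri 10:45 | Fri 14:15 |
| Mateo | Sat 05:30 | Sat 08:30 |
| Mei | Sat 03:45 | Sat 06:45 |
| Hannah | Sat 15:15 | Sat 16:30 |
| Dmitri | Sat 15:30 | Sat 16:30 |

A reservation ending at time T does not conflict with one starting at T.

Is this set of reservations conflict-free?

No

Sorted by start: Ravi, Priya, Sofia, Elena, Mei, Mateo, Kenji, Hannah, Dmitri.
Priya starts after Ravi ends, so Ravi has no further overlaps.
Sofia starts after Priya ends, so Priya has no further overlaps.
Elena starts after Sofia ends, so Sofia has no further overlaps.
Mei starts after Elena ends, so Elena has no further overlaps.
Mateo starts before Mei ends → Mei and Mateo overlap.
That's a conflict, so the schedule is not conflict-free.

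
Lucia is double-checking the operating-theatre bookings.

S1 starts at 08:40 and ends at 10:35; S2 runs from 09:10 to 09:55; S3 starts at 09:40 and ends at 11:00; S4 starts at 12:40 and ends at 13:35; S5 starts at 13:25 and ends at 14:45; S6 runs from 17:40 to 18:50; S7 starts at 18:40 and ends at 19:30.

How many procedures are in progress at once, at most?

3

Walk through starts and ends in time order (an end at T is processed before a start at T):
08:40 start S1 → 1
09:10 start S2 → 2
09:40 start S3 → 3
09:55 end S2 → 2
10:35 end S1 → 1
11:00 end S3 → 0
12:40 start S4 → 1
13:25 start S5 → 2
13:35 end S4 → 1
14:45 end S5 → 0
17:40 start S6 → 1
18:40 start S7 → 2
18:50 end S6 → 1
19:30 end S7 → 0
Peak is 3, at 09:40 (S1, S2, S3).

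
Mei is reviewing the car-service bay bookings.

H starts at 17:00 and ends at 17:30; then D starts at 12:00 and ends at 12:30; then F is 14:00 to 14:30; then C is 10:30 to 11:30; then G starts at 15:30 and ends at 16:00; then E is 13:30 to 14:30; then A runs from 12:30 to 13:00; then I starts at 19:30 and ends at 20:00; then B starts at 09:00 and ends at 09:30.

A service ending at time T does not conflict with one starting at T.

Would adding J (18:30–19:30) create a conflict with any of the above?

B: ends 09:30 at or before J starts 18:30 → clear.
C: ends 11:30 at or before J starts 18:30 → clear.
D: ends 12:30 at or before J starts 18:30 → clear.
A: ends 13:00 at or before J starts 18:30 → clear.
E: ends 14:30 at or before J starts 18:30 → clear.
F: ends 14:30 at or before J starts 18:30 → clear.
G: ends 16:00 at or before J starts 18:30 → clear.
H: ends 17:30 at or before J starts 18:30 → clear.
I: starts 19:30 at or after J ends 19:30 → clear.

No — it doesn't clash with anything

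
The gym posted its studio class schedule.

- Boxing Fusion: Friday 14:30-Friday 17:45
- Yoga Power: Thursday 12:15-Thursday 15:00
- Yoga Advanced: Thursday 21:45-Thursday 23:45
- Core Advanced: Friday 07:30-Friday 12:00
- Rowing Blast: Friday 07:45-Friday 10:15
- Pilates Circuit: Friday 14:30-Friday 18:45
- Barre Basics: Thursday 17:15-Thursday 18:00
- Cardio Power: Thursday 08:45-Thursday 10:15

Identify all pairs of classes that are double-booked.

Boxing Fusion & Pilates Circuit, Core Advanced & Rowing Blast

Check each pair: they overlap iff neither finishes before the other starts.
Sorted by start: Cardio Power, Yoga Power, Barre Basics, Yoga Advanced, Core Advanced, Rowing Blast, Pilates Circuit, Boxing Fusion.
Yoga Power starts after Cardio Power ends — done with Cardio Power.
Barre Basics starts after Yoga Power ends — done with Yoga Power.
Yoga Advanced starts after Barre Basics ends — done with Barre Basics.
Core Advanced starts after Yoga Advanced ends — done with Yoga Advanced.
Rowing Blast starts before Core Advanced ends → Core Advanced and Rowing Blast overlap.
Pilates Circuit starts after Core Advanced ends — done with Core Advanced.
Pilates Circuit starts after Rowing Blast ends — done with Rowing Blast.
Boxing Fusion starts before Pilates Circuit ends → Pilates Circuit and Boxing Fusion overlap.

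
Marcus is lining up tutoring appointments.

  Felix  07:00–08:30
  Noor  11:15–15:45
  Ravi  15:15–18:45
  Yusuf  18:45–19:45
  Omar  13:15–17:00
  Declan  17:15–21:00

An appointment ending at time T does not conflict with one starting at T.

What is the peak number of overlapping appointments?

Sort all start/end points and keep a running count:
07:00 start Felix → 1
08:30 end Felix → 0
11:15 start Noor → 1
13:15 start Omar → 2
15:15 start Ravi → 3
15:45 end Noor → 2
17:00 end Omar → 1
17:15 start Declan → 2
18:45 end Ravi → 1
18:45 start Yusuf → 2
19:45 end Yusuf → 1
21:00 end Declan → 0
Peak is 3, at 15:15 (Noor, Omar, Ravi).

3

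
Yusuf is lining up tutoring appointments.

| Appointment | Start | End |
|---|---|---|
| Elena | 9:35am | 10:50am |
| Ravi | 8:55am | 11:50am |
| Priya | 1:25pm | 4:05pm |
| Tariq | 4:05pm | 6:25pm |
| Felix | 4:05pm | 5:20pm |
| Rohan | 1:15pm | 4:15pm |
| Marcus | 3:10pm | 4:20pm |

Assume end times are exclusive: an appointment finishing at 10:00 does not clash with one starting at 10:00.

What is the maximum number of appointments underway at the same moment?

4

Walk through starts and ends in time order (an end at T is processed before a start at T):
8:55am start Ravi → 1
9:35am start Elena → 2
10:50am end Elena → 1
11:50am end Ravi → 0
1:15pm start Rohan → 1
1:25pm start Priya → 2
3:10pm start Marcus → 3
4:05pm end Priya → 2
4:05pm start Felix → 3
4:05pm start Tariq → 4
4:15pm end Rohan → 3
4:20pm end Marcus → 2
5:20pm end Felix → 1
6:25pm end Tariq → 0
Peak is 4, at 4:05pm (Felix, Marcus, Rohan, Tariq).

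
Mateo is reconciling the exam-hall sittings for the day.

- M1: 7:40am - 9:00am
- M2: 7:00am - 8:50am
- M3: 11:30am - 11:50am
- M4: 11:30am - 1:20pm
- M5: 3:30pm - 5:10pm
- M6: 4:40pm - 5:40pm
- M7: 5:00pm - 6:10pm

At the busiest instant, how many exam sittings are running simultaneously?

3

Sort all start/end points and keep a running count:
7:00am start M2 → 1
7:40am start M1 → 2
8:50am end M2 → 1
9:00am end M1 → 0
11:30am start M3 → 1
11:30am start M4 → 2
11:50am end M3 → 1
1:20pm end M4 → 0
3:30pm start M5 → 1
4:40pm start M6 → 2
5:00pm start M7 → 3
5:10pm end M5 → 2
5:40pm end M6 → 1
6:10pm end M7 → 0
Peak is 3, at 5:00pm (M5, M6, M7).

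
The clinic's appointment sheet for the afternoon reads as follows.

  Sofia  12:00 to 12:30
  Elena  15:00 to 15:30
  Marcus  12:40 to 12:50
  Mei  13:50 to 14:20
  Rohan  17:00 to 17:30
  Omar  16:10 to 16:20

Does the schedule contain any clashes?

No

Sorted by start: Sofia, Marcus, Mei, Elena, Omar, Rohan.
Marcus starts after Sofia ends, so nothing later overlaps Sofia either.
Mei starts after Marcus ends, so nothing later overlaps Marcus either.
Elena starts after Mei ends, so nothing later overlaps Mei either.
Omar starts after Elena ends, so nothing later overlaps Elena either.
Rohan starts after Omar ends.
Every pair is clear; the schedule has no overlaps.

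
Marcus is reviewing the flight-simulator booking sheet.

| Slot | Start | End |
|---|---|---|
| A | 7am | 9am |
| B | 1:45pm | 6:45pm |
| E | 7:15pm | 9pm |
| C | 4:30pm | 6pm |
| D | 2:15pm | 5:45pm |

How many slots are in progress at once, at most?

3

Sweep the timeline, counting +1 at each start and −1 at each end (ends before starts at a tie):
7am start A → 1
9am end A → 0
1:45pm start B → 1
2:15pm start D → 2
4:30pm start C → 3
5:45pm end D → 2
6pm end C → 1
6:45pm end B → 0
7:15pm start E → 1
9pm end E → 0
Peak is 3, at 4:30pm (B, C, D).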